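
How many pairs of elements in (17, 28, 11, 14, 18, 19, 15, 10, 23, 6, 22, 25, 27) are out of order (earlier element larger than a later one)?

For each element, count later entries that are smaller:
17: 5
28: 11
11: 2
14: 2
18: 3
19: 3
15: 2
10: 1
23: 2
6: 0
22: 0
25: 0
27: 0
Sum: 5 + 11 + 2 + 2 + 3 + 3 + 2 + 1 + 2 + 0 + 0 + 0 + 0 = 31

Out-of-order pairs: 31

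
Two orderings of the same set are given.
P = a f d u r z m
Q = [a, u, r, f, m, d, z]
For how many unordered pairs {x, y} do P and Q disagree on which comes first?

There are 6 disagreeing pairs.

Assign each item its position (1..7) in the first ordering, then rewrite the second ordering as that position sequence:
positions: a→1, f→2, d→3, u→4, r→5, z→6, m→7
second ordering as positions: [1, 4, 5, 2, 7, 3, 6]
Discordant pairs = inversions in this position sequence.
1: 0
4: 2, 3 → 2
5: 2, 3 → 2
2: 0
7: 3, 6 → 2
3: 0
6: 0
Total: 0 + 2 + 2 + 0 + 2 + 0 + 0 = 6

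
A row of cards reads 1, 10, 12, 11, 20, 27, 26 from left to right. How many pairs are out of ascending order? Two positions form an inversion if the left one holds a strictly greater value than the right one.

2 inversions

Out-of-order index pairs (0-indexed):
(2,3): 12 > 11
(5,6): 27 > 26
That's 2 pairs.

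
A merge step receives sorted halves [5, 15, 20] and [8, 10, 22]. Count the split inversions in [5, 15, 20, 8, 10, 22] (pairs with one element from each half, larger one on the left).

For each element r of the right run, count left-run elements greater than r:
r = 8: 15, 20 → 2
r = 10: 15, 20 → 2
r = 22: none → 0
Cross-inversions: 2 + 2 + 0 = 4

Cross-inversions: 4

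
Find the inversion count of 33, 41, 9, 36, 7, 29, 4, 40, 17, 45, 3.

Sweep left to right; for each value list the smaller values that follow it:
33 → 9, 7, 29, 4, 17, 3 → 6
41 → 9, 36, 7, 29, 4, 40, 17, 3 → 8
9 → 7, 4, 3 → 3
36 → 7, 29, 4, 17, 3 → 5
7 → 4, 3 → 2
29 → 4, 17, 3 → 3
4 → 3 → 1
40 → 17, 3 → 2
17 → 3 → 1
45 → 3 → 1
3 → none → 0
Sum: 6 + 8 + 3 + 5 + 2 + 3 + 1 + 2 + 1 + 1 + 0 = 32

32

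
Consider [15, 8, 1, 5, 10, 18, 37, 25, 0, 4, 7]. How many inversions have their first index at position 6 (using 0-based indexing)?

4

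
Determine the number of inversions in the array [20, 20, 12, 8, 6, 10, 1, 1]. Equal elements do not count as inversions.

Sweep left to right; for each value list the smaller values that follow it:
20: 6
20: 6
12: 5
8: 3
6: 2
10: 2
1: 0
1: 0
Sum: 6 + 6 + 5 + 3 + 2 + 2 + 0 + 0 = 24

24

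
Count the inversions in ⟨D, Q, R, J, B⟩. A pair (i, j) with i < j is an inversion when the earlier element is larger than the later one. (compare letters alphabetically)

6

Element-by-element contributions:
D → B → 1
Q → J, B → 2
R → J, B → 2
J → B → 1
B → none → 0
Sum: 1 + 2 + 2 + 1 + 0 = 6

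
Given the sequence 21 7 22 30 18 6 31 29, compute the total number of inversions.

11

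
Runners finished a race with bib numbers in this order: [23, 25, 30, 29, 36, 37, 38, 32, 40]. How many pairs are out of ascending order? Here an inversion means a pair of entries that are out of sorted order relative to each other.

4

Element-by-element contributions:
23 → none → 0
25 → none → 0
30 → 29 → 1
29 → none → 0
36 → 32 → 1
37 → 32 → 1
38 → 32 → 1
32 → none → 0
40 → none → 0
Sum: 0 + 0 + 1 + 0 + 1 + 1 + 1 + 0 + 0 = 4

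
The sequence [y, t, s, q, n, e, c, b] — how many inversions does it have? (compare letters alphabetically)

28

Element-by-element contributions:
y → t, s, q, n, e, c, b → 7
t → s, q, n, e, c, b → 6
s → q, n, e, c, b → 5
q → n, e, c, b → 4
n → e, c, b → 3
e → c, b → 2
c → b → 1
b → none → 0
Sum: 7 + 6 + 5 + 4 + 3 + 2 + 1 + 0 = 28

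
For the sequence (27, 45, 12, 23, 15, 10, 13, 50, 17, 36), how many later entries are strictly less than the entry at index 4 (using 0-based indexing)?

The element at index 4 is 15.
Elements after it: 10, 13, 50, 17, 36
Those smaller than 15: 10, 13

2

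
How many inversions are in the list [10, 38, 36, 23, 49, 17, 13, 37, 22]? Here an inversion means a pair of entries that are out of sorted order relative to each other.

19 out-of-order pairs

Sweep left to right; for each value list the smaller values that follow it:
10: 0
38: 6
36: 4
23: 3
49: 4
17: 1
13: 0
37: 1
22: 0
Sum: 0 + 6 + 4 + 3 + 4 + 1 + 0 + 1 + 0 = 19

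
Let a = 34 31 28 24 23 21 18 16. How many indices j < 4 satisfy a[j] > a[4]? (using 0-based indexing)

4 such elements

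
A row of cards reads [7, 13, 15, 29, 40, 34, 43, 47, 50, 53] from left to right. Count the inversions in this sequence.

1

For each element, count later entries that are smaller:
7 → none → 0
13 → none → 0
15 → none → 0
29 → none → 0
40 → 34 → 1
34 → none → 0
43 → none → 0
47 → none → 0
50 → none → 0
53 → none → 0
Sum: 0 + 0 + 0 + 0 + 1 + 0 + 0 + 0 + 0 + 0 = 1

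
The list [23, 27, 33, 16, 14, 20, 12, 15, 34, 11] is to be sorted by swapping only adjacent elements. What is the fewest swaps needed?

Minimum adjacent swaps = number of inversions (each swap of adjacent out-of-order elements removes one inversion and no swap can remove more).
Count inversions — for each element, later elements that are smaller:
23: 16, 14, 20, 12, 15, 11 → 6
27: 16, 14, 20, 12, 15, 11 → 6
33: 16, 14, 20, 12, 15, 11 → 6
16: 14, 12, 15, 11 → 4
14: 12, 11 → 2
20: 12, 15, 11 → 3
12: 11 → 1
15: 11 → 1
34: 11 → 1
11: none → 0
Total inversions: 6 + 6 + 6 + 4 + 2 + 3 + 1 + 1 + 1 + 0 = 30

Swaps: 30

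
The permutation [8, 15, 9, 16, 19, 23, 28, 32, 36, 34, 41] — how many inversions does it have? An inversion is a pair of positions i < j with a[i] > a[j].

Sweep left to right; for each value list the smaller values that follow it:
8: 0
15: 1
9: 0
16: 0
19: 0
23: 0
28: 0
32: 0
36: 1
34: 0
41: 0
Sum: 0 + 1 + 0 + 0 + 0 + 0 + 0 + 0 + 1 + 0 + 0 = 2

2 out-of-order pairs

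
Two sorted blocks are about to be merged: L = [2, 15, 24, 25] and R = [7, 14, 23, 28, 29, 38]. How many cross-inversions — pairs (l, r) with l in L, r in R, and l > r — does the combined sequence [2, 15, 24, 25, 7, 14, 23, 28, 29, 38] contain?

8 split inversions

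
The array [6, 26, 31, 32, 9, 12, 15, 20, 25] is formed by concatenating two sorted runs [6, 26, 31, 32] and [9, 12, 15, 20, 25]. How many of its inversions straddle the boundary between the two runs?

For each element r of the right run, count left-run elements greater than r:
r = 9: 26, 31, 32 → 3
r = 12: 26, 31, 32 → 3
r = 15: 26, 31, 32 → 3
r = 20: 26, 31, 32 → 3
r = 25: 26, 31, 32 → 3
Cross-inversions: 3 + 3 + 3 + 3 + 3 = 15

15 cross-inversions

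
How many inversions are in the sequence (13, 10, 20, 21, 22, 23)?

1 inversion

For each element, count later entries that are smaller:
13: 1
10: 0
20: 0
21: 0
22: 0
23: 0
Sum: 1 + 0 + 0 + 0 + 0 + 0 = 1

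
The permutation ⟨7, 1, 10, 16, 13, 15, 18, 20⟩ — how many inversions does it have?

Inversions: 3

For each element, count later entries that are smaller:
7 → 1 → 1
1 → none → 0
10 → none → 0
16 → 13, 15 → 2
13 → none → 0
15 → none → 0
18 → none → 0
20 → none → 0
Sum: 1 + 0 + 0 + 2 + 0 + 0 + 0 + 0 = 3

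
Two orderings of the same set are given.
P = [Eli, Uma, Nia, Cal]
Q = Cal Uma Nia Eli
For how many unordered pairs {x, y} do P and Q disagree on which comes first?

There are 5 disagreeing pairs.

Assign each item its position (1..4) in the first ordering, then rewrite the second ordering as that position sequence:
positions: Eli→1, Uma→2, Nia→3, Cal→4
second ordering as positions: [4, 2, 3, 1]
Discordant pairs = inversions in this position sequence.
4: 2, 3, 1 → 3
2: 1 → 1
3: 1 → 1
1: 0
Total: 3 + 1 + 1 + 0 = 5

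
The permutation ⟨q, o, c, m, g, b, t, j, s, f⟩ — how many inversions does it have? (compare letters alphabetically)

Count, for each position, how many later elements it exceeds:
q: 7
o: 6
c: 1
m: 4
g: 2
b: 0
t: 3
j: 1
s: 1
f: 0
Sum: 7 + 6 + 1 + 4 + 2 + 0 + 3 + 1 + 1 + 0 = 25

There are 25 inversions.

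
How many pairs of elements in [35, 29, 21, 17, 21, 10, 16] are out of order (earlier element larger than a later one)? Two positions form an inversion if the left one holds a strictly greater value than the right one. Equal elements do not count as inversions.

Element-by-element contributions:
35 → 29, 21, 17, 21, 10, 16 → 6
29 → 21, 17, 21, 10, 16 → 5
21 → 17, 10, 16 → 3
17 → 10, 16 → 2
21 → 10, 16 → 2
10 → none → 0
16 → none → 0
Sum: 6 + 5 + 3 + 2 + 2 + 0 + 0 = 18

Inversions: 18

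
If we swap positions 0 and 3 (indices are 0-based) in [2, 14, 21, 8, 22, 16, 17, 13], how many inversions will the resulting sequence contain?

12 inversions

Positions 0 and 3 hold 2 and 8; after swapping, the array is [8, 14, 21, 2, 22, 16, 17, 13].
For each element, count later entries that are smaller:
8 → 2 → 1
14 → 2, 13 → 2
21 → 2, 16, 17, 13 → 4
2 → none → 0
22 → 16, 17, 13 → 3
16 → 13 → 1
17 → 13 → 1
13 → none → 0
Sum: 1 + 2 + 4 + 0 + 3 + 1 + 1 + 0 = 12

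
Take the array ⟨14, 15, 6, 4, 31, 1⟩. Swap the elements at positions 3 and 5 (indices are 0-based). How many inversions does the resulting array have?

9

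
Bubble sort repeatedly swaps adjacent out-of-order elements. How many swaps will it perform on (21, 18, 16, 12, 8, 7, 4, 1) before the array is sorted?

The minimum number of adjacent swaps to sort an array equals its inversion count, since every such swap removes exactly one inversion.
Count inversions — for each element, later elements that are smaller:
21: 18, 16, 12, 8, 7, 4, 1 → 7
18: 16, 12, 8, 7, 4, 1 → 6
16: 12, 8, 7, 4, 1 → 5
12: 8, 7, 4, 1 → 4
8: 7, 4, 1 → 3
7: 4, 1 → 2
4: 1 → 1
1: none → 0
Total inversions: 7 + 6 + 5 + 4 + 3 + 2 + 1 + 0 = 28

Swaps: 28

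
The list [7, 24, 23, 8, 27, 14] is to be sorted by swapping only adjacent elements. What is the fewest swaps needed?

6 swaps

Each adjacent swap fixes exactly one inversion, so the minimum swap count equals the number of inversions.
Count inversions — for each element, later elements that are smaller:
7: none → 0
24: 23, 8, 14 → 3
23: 8, 14 → 2
8: none → 0
27: 14 → 1
14: none → 0
Total inversions: 0 + 3 + 2 + 0 + 1 + 0 = 6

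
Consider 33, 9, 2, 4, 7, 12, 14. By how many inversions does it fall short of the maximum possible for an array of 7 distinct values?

Maximum inversions for 7 distinct elements is C(7, 2) = 7·6/2 = 21.
Current inversions — for each element, count later smaller elements:
33: 6
9: 3
2: 0
4: 0
7: 0
12: 0
14: 0
Current total: 6 + 3 + 0 + 0 + 0 + 0 + 0 = 9
Shortfall: 21 − 9 = 12

12 inversions short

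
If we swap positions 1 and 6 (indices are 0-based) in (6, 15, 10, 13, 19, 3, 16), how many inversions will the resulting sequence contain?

Positions 1 and 6 hold 15 and 16; after swapping, the array is [6, 16, 10, 13, 19, 3, 15].
Element-by-element contributions:
6 → 3 → 1
16 → 10, 13, 3, 15 → 4
10 → 3 → 1
13 → 3 → 1
19 → 3, 15 → 2
3 → none → 0
15 → none → 0
Sum: 1 + 4 + 1 + 1 + 2 + 0 + 0 = 9

9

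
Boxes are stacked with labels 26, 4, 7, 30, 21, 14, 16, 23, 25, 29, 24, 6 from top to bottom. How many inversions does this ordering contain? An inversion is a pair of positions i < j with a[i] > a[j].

Element-by-element contributions:
26 → 4, 7, 21, 14, 16, 23, 25, 24, 6 → 9
4 → none → 0
7 → 6 → 1
30 → 21, 14, 16, 23, 25, 29, 24, 6 → 8
21 → 14, 16, 6 → 3
14 → 6 → 1
16 → 6 → 1
23 → 6 → 1
25 → 24, 6 → 2
29 → 24, 6 → 2
24 → 6 → 1
6 → none → 0
Sum: 9 + 0 + 1 + 8 + 3 + 1 + 1 + 1 + 2 + 2 + 1 + 0 = 29

29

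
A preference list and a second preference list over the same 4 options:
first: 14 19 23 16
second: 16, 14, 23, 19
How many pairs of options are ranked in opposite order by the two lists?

Assign each item its position (1..4) in the first ordering, then rewrite the second ordering as that position sequence:
positions: 14→1, 19→2, 23→3, 16→4
second ordering as positions: [4, 1, 3, 2]
Discordant pairs = inversions in this position sequence.
4: 1, 3, 2 → 3
1: 0
3: 2 → 1
2: 0
Total: 3 + 0 + 1 + 0 = 4

4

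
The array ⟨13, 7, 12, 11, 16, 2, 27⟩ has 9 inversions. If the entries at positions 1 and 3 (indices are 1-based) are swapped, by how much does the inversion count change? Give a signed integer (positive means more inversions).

Positions 1 and 3 hold 13 and 12; after swapping, the array is [12, 7, 13, 11, 16, 2, 27].
Element-by-element contributions:
12 → 7, 11, 2 → 3
7 → 2 → 1
13 → 11, 2 → 2
11 → 2 → 1
16 → 2 → 1
2 → none → 0
27 → none → 0
Sum: 3 + 1 + 2 + 1 + 1 + 0 + 0 = 8
Change: 8 − 9 = -1

-1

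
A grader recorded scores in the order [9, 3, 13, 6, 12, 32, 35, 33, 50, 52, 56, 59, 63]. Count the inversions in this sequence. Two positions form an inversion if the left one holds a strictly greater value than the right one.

There are 5 inversions.

For each element, count later entries that are smaller:
9: 2
3: 0
13: 2
6: 0
12: 0
32: 0
35: 1
33: 0
50: 0
52: 0
56: 0
59: 0
63: 0
Sum: 2 + 0 + 2 + 0 + 0 + 0 + 1 + 0 + 0 + 0 + 0 + 0 + 0 = 5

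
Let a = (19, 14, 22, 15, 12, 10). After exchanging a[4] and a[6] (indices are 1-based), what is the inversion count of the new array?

There are 9 inversions.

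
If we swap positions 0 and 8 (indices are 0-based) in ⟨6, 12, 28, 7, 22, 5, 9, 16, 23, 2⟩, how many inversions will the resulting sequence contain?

34

Positions 0 and 8 hold 6 and 23; after swapping, the array is [23, 12, 28, 7, 22, 5, 9, 16, 6, 2].
Count, for each position, how many later elements it exceeds:
23 → 12, 7, 22, 5, 9, 16, 6, 2 → 8
12 → 7, 5, 9, 6, 2 → 5
28 → 7, 22, 5, 9, 16, 6, 2 → 7
7 → 5, 6, 2 → 3
22 → 5, 9, 16, 6, 2 → 5
5 → 2 → 1
9 → 6, 2 → 2
16 → 6, 2 → 2
6 → 2 → 1
2 → none → 0
Sum: 8 + 5 + 7 + 3 + 5 + 1 + 2 + 2 + 1 + 0 = 34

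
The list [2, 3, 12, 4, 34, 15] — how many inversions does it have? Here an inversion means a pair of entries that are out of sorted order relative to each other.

Listing every pair i<j with a[i]>a[j] (using 0-based positions):
(2,3): 12 > 4
(4,5): 34 > 15
That's 2 pairs.

2 inversions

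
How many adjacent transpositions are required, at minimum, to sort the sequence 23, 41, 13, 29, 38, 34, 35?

Minimum adjacent swaps = number of inversions (each swap of adjacent out-of-order elements removes one inversion and no swap can remove more).
Count inversions — for each element, later elements that are smaller:
23: 13 → 1
41: 13, 29, 38, 34, 35 → 5
13: none → 0
29: none → 0
38: 34, 35 → 2
34: none → 0
35: none → 0
Total inversions: 1 + 5 + 0 + 0 + 2 + 0 + 0 = 8

8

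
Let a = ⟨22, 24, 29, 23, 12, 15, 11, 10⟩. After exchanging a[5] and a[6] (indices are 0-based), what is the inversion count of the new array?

22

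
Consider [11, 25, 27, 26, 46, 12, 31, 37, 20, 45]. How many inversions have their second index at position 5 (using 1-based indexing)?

0

The element at index 5 is 46.
Elements before it: 11, 25, 27, 26
None of them are larger than 46.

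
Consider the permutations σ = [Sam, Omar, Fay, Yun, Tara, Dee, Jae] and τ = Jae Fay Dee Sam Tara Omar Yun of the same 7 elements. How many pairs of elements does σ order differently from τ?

Discordant pairs: 14

Assign each item its position (1..7) in the first ordering, then rewrite the second ordering as that position sequence:
positions: Sam→1, Omar→2, Fay→3, Yun→4, Tara→5, Dee→6, Jae→7
second ordering as positions: [7, 3, 6, 1, 5, 2, 4]
Discordant pairs = inversions in this position sequence.
7: 3, 6, 1, 5, 2, 4 → 6
3: 1, 2 → 2
6: 1, 5, 2, 4 → 4
1: 0
5: 2, 4 → 2
2: 0
4: 0
Total: 6 + 2 + 4 + 0 + 2 + 0 + 0 = 14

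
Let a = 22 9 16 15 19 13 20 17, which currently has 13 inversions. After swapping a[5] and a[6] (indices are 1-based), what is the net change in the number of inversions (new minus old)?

-1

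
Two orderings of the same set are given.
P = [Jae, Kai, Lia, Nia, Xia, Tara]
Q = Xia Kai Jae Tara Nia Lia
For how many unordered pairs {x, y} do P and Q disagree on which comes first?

Assign each item its position (1..6) in the first ordering, then rewrite the second ordering as that position sequence:
positions: Jae→1, Kai→2, Lia→3, Nia→4, Xia→5, Tara→6
second ordering as positions: [5, 2, 1, 6, 4, 3]
Discordant pairs = inversions in this position sequence.
5: 2, 1, 4, 3 → 4
2: 1 → 1
1: 0
6: 4, 3 → 2
4: 3 → 1
3: 0
Total: 4 + 1 + 0 + 2 + 1 + 0 = 8

8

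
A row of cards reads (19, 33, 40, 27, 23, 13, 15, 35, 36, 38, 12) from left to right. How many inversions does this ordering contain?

28 inversions

Count, for each position, how many later elements it exceeds:
19 → 13, 15, 12 → 3
33 → 27, 23, 13, 15, 12 → 5
40 → 27, 23, 13, 15, 35, 36, 38, 12 → 8
27 → 23, 13, 15, 12 → 4
23 → 13, 15, 12 → 3
13 → 12 → 1
15 → 12 → 1
35 → 12 → 1
36 → 12 → 1
38 → 12 → 1
12 → none → 0
Sum: 3 + 5 + 8 + 4 + 3 + 1 + 1 + 1 + 1 + 1 + 0 = 28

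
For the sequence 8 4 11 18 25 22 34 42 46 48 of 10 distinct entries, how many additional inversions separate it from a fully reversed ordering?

43 inversions short

Maximum inversions for 10 distinct elements is C(10, 2) = 10·9/2 = 45.
Current inversions — for each element, count later smaller elements:
8: 1
4: 0
11: 0
18: 0
25: 1
22: 0
34: 0
42: 0
46: 0
48: 0
Current total: 1 + 0 + 0 + 0 + 1 + 0 + 0 + 0 + 0 + 0 = 2
Shortfall: 45 − 2 = 43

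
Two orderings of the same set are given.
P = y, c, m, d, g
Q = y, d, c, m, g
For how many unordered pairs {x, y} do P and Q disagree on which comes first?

2

Assign each item its position (1..5) in the first ordering, then rewrite the second ordering as that position sequence:
positions: y→1, c→2, m→3, d→4, g→5
second ordering as positions: [1, 4, 2, 3, 5]
Discordant pairs = inversions in this position sequence.
1: 0
4: 2, 3 → 2
2: 0
3: 0
5: 0
Total: 0 + 2 + 0 + 0 + 0 = 2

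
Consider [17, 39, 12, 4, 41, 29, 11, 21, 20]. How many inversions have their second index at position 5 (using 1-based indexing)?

0

The element at index 5 is 41.
Elements before it: 17, 39, 12, 4
None of them are larger than 41.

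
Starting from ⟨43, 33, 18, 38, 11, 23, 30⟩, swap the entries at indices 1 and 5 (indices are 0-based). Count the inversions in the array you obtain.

There are 13 inversions.

Positions 1 and 5 hold 33 and 23; after swapping, the array is [43, 23, 18, 38, 11, 33, 30].
For each element, count later entries that are smaller:
43: 6
23: 2
18: 1
38: 3
11: 0
33: 1
30: 0
Sum: 6 + 2 + 1 + 3 + 0 + 1 + 0 = 13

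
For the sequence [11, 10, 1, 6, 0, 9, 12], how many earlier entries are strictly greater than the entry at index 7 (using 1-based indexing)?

0 such elements

The element at index 7 is 12.
Elements before it: 11, 10, 1, 6, 0, 9
None of them are larger than 12.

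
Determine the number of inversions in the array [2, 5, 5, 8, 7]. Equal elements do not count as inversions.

1 inversion

Listing every pair i<j with a[i]>a[j] (using 1-based positions):
(4,5): 8 > 7
That's 1 pair.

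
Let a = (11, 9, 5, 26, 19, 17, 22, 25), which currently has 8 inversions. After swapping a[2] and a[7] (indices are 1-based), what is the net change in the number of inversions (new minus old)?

Positions 2 and 7 hold 9 and 22; after swapping, the array is [11, 22, 5, 26, 19, 17, 9, 25].
For each element, count later entries that are smaller:
11: 2
22: 4
5: 0
26: 4
19: 2
17: 1
9: 0
25: 0
Sum: 2 + 4 + 0 + 4 + 2 + 1 + 0 + 0 = 13
Change: 13 − 8 = +5

+5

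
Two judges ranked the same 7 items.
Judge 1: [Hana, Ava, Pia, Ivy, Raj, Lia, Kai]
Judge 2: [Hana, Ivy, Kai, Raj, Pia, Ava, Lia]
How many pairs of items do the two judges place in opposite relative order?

9 discordant pairs

Assign each item its position (1..7) in the first ordering, then rewrite the second ordering as that position sequence:
positions: Hana→1, Ava→2, Pia→3, Ivy→4, Raj→5, Lia→6, Kai→7
second ordering as positions: [1, 4, 7, 5, 3, 2, 6]
Discordant pairs = inversions in this position sequence.
1: 0
4: 3, 2 → 2
7: 5, 3, 2, 6 → 4
5: 3, 2 → 2
3: 2 → 1
2: 0
6: 0
Total: 0 + 2 + 4 + 2 + 1 + 0 + 0 = 9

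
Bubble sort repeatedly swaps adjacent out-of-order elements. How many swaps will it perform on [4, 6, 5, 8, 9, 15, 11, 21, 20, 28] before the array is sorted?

Each adjacent swap fixes exactly one inversion, so the minimum swap count equals the number of inversions.
Count inversions — for each element, later elements that are smaller:
4: none → 0
6: 5 → 1
5: none → 0
8: none → 0
9: none → 0
15: 11 → 1
11: none → 0
21: 20 → 1
20: none → 0
28: none → 0
Total inversions: 0 + 1 + 0 + 0 + 0 + 1 + 0 + 1 + 0 + 0 = 3

There are 3 swaps.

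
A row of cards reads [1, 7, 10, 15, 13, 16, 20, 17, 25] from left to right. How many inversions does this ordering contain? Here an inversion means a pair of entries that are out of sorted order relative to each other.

2

Sweep left to right; for each value list the smaller values that follow it:
1: 0
7: 0
10: 0
15: 1
13: 0
16: 0
20: 1
17: 0
25: 0
Sum: 0 + 0 + 0 + 1 + 0 + 0 + 1 + 0 + 0 = 2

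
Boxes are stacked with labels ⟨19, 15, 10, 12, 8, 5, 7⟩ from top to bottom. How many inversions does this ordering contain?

Element-by-element contributions:
19 → 15, 10, 12, 8, 5, 7 → 6
15 → 10, 12, 8, 5, 7 → 5
10 → 8, 5, 7 → 3
12 → 8, 5, 7 → 3
8 → 5, 7 → 2
5 → none → 0
7 → none → 0
Sum: 6 + 5 + 3 + 3 + 2 + 0 + 0 = 19

19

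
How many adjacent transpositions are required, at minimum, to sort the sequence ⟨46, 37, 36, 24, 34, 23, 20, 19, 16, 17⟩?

Adjacent swaps: 43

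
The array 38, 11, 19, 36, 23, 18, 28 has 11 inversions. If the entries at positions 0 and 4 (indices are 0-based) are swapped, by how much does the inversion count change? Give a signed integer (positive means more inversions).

-3

Positions 0 and 4 hold 38 and 23; after swapping, the array is [23, 11, 19, 36, 38, 18, 28].
Sweep left to right; for each value list the smaller values that follow it:
23: 3
11: 0
19: 1
36: 2
38: 2
18: 0
28: 0
Sum: 3 + 0 + 1 + 2 + 2 + 0 + 0 = 8
Change: 8 − 11 = -3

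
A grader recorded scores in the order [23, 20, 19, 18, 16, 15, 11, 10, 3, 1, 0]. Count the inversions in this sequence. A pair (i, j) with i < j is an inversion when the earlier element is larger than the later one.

55 out-of-order pairs

For each element, count later entries that are smaller:
23 → 20, 19, 18, 16, 15, 11, 10, 3, 1, 0 → 10
20 → 19, 18, 16, 15, 11, 10, 3, 1, 0 → 9
19 → 18, 16, 15, 11, 10, 3, 1, 0 → 8
18 → 16, 15, 11, 10, 3, 1, 0 → 7
16 → 15, 11, 10, 3, 1, 0 → 6
15 → 11, 10, 3, 1, 0 → 5
11 → 10, 3, 1, 0 → 4
10 → 3, 1, 0 → 3
3 → 1, 0 → 2
1 → 0 → 1
0 → none → 0
Sum: 10 + 9 + 8 + 7 + 6 + 5 + 4 + 3 + 2 + 1 + 0 = 55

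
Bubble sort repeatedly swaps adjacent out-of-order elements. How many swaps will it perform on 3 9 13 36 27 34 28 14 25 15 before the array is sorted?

The minimum number of adjacent swaps to sort an array equals its inversion count, since every such swap removes exactly one inversion.
Count inversions — for each element, later elements that are smaller:
3: none → 0
9: none → 0
13: none → 0
36: 27, 34, 28, 14, 25, 15 → 6
27: 14, 25, 15 → 3
34: 28, 14, 25, 15 → 4
28: 14, 25, 15 → 3
14: none → 0
25: 15 → 1
15: none → 0
Total inversions: 0 + 0 + 0 + 6 + 3 + 4 + 3 + 0 + 1 + 0 = 17

Adjacent swaps: 17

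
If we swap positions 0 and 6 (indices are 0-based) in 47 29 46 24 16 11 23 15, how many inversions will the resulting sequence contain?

17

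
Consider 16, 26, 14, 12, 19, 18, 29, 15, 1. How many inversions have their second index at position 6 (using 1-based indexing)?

2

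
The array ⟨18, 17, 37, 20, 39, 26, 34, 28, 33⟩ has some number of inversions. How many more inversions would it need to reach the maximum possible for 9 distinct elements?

Maximum inversions for 9 distinct elements is C(9, 2) = 9·8/2 = 36.
Current inversions — for each element, count later smaller elements:
18: 1
17: 0
37: 5
20: 0
39: 4
26: 0
34: 2
28: 0
33: 0
Current total: 1 + 0 + 5 + 0 + 4 + 0 + 2 + 0 + 0 = 12
Shortfall: 36 − 12 = 24

24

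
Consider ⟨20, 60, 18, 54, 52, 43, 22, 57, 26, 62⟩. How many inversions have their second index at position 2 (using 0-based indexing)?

2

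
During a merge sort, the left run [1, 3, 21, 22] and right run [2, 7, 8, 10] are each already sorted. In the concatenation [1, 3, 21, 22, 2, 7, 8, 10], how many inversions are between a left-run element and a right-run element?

9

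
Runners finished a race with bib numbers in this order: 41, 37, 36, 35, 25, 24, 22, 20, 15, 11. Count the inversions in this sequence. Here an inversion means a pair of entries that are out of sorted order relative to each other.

Element-by-element contributions:
41: 9
37: 8
36: 7
35: 6
25: 5
24: 4
22: 3
20: 2
15: 1
11: 0
Sum: 9 + 8 + 7 + 6 + 5 + 4 + 3 + 2 + 1 + 0 = 45

45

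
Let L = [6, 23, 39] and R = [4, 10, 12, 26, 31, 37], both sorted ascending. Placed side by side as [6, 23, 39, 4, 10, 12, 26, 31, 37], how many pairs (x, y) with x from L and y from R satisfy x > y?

For each element r of the right run, count left-run elements greater than r:
r = 4: 6, 23, 39 → 3
r = 10: 23, 39 → 2
r = 12: 23, 39 → 2
r = 26: 39 → 1
r = 31: 39 → 1
r = 37: 39 → 1
Cross-inversions: 3 + 2 + 2 + 1 + 1 + 1 = 10

10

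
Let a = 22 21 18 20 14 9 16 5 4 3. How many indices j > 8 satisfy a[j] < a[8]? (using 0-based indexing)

The element at index 8 is 4.
Elements after it: 3
Those smaller than 4: 3

1 such element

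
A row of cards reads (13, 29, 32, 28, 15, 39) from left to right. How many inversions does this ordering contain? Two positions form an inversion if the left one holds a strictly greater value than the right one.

5

Inversion pairs (indices are 1-based):
(2,4): 29 > 28
(2,5): 29 > 15
(3,4): 32 > 28
(3,5): 32 > 15
(4,5): 28 > 15
That's 5 pairs.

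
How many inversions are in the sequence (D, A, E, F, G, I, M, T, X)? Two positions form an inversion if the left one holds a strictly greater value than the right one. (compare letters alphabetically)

1

For each element, count later entries that are smaller:
D: 1
A: 0
E: 0
F: 0
G: 0
I: 0
M: 0
T: 0
X: 0
Sum: 1 + 0 + 0 + 0 + 0 + 0 + 0 + 0 + 0 = 1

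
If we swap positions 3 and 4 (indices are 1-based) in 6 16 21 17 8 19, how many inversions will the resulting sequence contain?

4 inversions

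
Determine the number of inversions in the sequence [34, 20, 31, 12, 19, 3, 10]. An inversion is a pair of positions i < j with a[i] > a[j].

18 inversions

Sweep left to right; for each value list the smaller values that follow it:
34 → 20, 31, 12, 19, 3, 10 → 6
20 → 12, 19, 3, 10 → 4
31 → 12, 19, 3, 10 → 4
12 → 3, 10 → 2
19 → 3, 10 → 2
3 → none → 0
10 → none → 0
Sum: 6 + 4 + 4 + 2 + 2 + 0 + 0 = 18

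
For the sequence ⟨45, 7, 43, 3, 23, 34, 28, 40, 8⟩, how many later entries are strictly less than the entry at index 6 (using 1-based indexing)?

2

The element at index 6 is 34.
Elements after it: 28, 40, 8
Those smaller than 34: 28, 8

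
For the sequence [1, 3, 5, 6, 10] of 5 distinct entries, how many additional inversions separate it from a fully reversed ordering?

10 inversions short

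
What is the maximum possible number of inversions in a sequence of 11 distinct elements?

A reversed (strictly descending) arrangement makes every pair an inversion, giving C(11, 2) inversions.
C(11, 2) = 11·10/2 = 55

55 inversions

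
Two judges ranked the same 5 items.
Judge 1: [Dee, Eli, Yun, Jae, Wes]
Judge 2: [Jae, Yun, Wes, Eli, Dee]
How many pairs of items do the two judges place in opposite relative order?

Assign each item its position (1..5) in the first ordering, then rewrite the second ordering as that position sequence:
positions: Dee→1, Eli→2, Yun→3, Jae→4, Wes→5
second ordering as positions: [4, 3, 5, 2, 1]
Discordant pairs = inversions in this position sequence.
4: 3, 2, 1 → 3
3: 2, 1 → 2
5: 2, 1 → 2
2: 1 → 1
1: 0
Total: 3 + 2 + 2 + 1 + 0 = 8

There are 8 discordant pairs.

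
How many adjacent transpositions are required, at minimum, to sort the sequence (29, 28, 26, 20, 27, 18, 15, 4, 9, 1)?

42

Each adjacent swap fixes exactly one inversion, so the minimum swap count equals the number of inversions.
Count inversions — for each element, later elements that are smaller:
29: 28, 26, 20, 27, 18, 15, 4, 9, 1 → 9
28: 26, 20, 27, 18, 15, 4, 9, 1 → 8
26: 20, 18, 15, 4, 9, 1 → 6
20: 18, 15, 4, 9, 1 → 5
27: 18, 15, 4, 9, 1 → 5
18: 15, 4, 9, 1 → 4
15: 4, 9, 1 → 3
4: 1 → 1
9: 1 → 1
1: none → 0
Total inversions: 9 + 8 + 6 + 5 + 5 + 4 + 3 + 1 + 1 + 0 = 42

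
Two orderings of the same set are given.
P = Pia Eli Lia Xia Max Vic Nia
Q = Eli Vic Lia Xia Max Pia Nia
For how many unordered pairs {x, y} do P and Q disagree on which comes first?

8 disagreeing pairs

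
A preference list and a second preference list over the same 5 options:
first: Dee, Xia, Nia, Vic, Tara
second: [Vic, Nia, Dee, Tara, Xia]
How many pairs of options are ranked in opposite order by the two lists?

Assign each item its position (1..5) in the first ordering, then rewrite the second ordering as that position sequence:
positions: Dee→1, Xia→2, Nia→3, Vic→4, Tara→5
second ordering as positions: [4, 3, 1, 5, 2]
Discordant pairs = inversions in this position sequence.
4: 3, 1, 2 → 3
3: 1, 2 → 2
1: 0
5: 2 → 1
2: 0
Total: 3 + 2 + 0 + 1 + 0 = 6

6 pairs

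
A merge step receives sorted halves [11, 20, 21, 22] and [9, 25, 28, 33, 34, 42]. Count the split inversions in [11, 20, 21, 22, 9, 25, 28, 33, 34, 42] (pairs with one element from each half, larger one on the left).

Count, for every r in R, how many entries of L exceed r:
r = 9: 11, 20, 21, 22 → 4
r = 25: none → 0
r = 28: none → 0
r = 33: none → 0
r = 34: none → 0
r = 42: none → 0
Cross-inversions: 4 + 0 + 0 + 0 + 0 + 0 = 4

4 split inversions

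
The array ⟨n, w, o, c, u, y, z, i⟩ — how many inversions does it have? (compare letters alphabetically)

Count, for each position, how many later elements it exceeds:
n: 2
w: 4
o: 2
c: 0
u: 1
y: 1
z: 1
i: 0
Sum: 2 + 4 + 2 + 0 + 1 + 1 + 1 + 0 = 11

11 inversions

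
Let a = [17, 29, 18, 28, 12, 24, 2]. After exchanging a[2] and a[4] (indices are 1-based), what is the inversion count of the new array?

13 inversions

Positions 2 and 4 hold 29 and 28; after swapping, the array is [17, 28, 18, 29, 12, 24, 2].
Element-by-element contributions:
17: 2
28: 4
18: 2
29: 3
12: 1
24: 1
2: 0
Sum: 2 + 4 + 2 + 3 + 1 + 1 + 0 = 13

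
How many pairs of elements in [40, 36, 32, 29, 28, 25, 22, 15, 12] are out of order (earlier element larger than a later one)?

36

Element-by-element contributions:
40 → 36, 32, 29, 28, 25, 22, 15, 12 → 8
36 → 32, 29, 28, 25, 22, 15, 12 → 7
32 → 29, 28, 25, 22, 15, 12 → 6
29 → 28, 25, 22, 15, 12 → 5
28 → 25, 22, 15, 12 → 4
25 → 22, 15, 12 → 3
22 → 15, 12 → 2
15 → 12 → 1
12 → none → 0
Sum: 8 + 7 + 6 + 5 + 4 + 3 + 2 + 1 + 0 = 36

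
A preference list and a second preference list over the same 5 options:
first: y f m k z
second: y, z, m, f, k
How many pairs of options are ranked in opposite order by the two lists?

Assign each item its position (1..5) in the first ordering, then rewrite the second ordering as that position sequence:
positions: y→1, f→2, m→3, k→4, z→5
second ordering as positions: [1, 5, 3, 2, 4]
Discordant pairs = inversions in this position sequence.
1: 0
5: 3, 2, 4 → 3
3: 2 → 1
2: 0
4: 0
Total: 0 + 3 + 1 + 0 + 0 = 4

Pairs: 4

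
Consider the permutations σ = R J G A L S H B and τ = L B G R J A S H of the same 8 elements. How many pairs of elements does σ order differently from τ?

12

Assign each item its position (1..8) in the first ordering, then rewrite the second ordering as that position sequence:
positions: R→1, J→2, G→3, A→4, L→5, S→6, H→7, B→8
second ordering as positions: [5, 8, 3, 1, 2, 4, 6, 7]
Discordant pairs = inversions in this position sequence.
5: 3, 1, 2, 4 → 4
8: 3, 1, 2, 4, 6, 7 → 6
3: 1, 2 → 2
1: 0
2: 0
4: 0
6: 0
7: 0
Total: 4 + 6 + 2 + 0 + 0 + 0 + 0 + 0 = 12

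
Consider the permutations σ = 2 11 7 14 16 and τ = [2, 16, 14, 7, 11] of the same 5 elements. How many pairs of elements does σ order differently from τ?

6 discordant pairs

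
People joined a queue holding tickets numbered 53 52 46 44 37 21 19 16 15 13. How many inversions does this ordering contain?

45 out-of-order pairs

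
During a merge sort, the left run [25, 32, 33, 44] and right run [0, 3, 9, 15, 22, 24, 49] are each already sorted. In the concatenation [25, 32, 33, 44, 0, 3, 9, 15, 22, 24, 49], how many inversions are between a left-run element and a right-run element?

24 split inversions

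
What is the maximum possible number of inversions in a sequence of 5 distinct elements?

10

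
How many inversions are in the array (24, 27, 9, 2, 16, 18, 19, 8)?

Element-by-element contributions:
24: 6
27: 6
9: 2
2: 0
16: 1
18: 1
19: 1
8: 0
Sum: 6 + 6 + 2 + 0 + 1 + 1 + 1 + 0 = 17

17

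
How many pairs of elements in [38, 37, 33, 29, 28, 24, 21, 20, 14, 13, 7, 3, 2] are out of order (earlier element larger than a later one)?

78 inversions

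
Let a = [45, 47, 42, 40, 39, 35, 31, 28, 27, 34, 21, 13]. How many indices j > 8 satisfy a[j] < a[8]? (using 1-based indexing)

The element at index 8 is 28.
Elements after it: 27, 34, 21, 13
Those smaller than 28: 27, 21, 13

3 such elements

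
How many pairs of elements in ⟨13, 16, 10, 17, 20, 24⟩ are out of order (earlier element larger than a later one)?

2 inversions

Inversion pairs (indices are 1-based):
(1,3): 13 > 10
(2,3): 16 > 10
That's 2 pairs.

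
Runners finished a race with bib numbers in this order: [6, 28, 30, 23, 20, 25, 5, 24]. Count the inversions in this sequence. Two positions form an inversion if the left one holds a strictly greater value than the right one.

Count, for each position, how many later elements it exceeds:
6: 1
28: 5
30: 5
23: 2
20: 1
25: 2
5: 0
24: 0
Sum: 1 + 5 + 5 + 2 + 1 + 2 + 0 + 0 = 16

16 inversions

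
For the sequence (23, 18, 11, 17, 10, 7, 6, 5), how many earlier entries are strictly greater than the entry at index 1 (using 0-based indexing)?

1

The element at index 1 is 18.
Elements before it: 23
Those larger than 18: 23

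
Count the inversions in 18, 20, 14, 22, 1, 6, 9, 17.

17 out-of-order pairs

Sweep left to right; for each value list the smaller values that follow it:
18: 5
20: 5
14: 3
22: 4
1: 0
6: 0
9: 0
17: 0
Sum: 5 + 5 + 3 + 4 + 0 + 0 + 0 + 0 = 17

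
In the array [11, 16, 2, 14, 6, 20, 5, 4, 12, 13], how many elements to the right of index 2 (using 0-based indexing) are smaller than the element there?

The element at index 2 is 2.
Elements after it: 14, 6, 20, 5, 4, 12, 13
None of them are smaller than 2.

0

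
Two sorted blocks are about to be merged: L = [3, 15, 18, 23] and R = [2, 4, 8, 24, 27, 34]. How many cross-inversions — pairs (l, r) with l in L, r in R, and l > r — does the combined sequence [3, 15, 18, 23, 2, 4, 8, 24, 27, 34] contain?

10

Count, for every r in R, how many entries of L exceed r:
r = 2: 3, 15, 18, 23 → 4
r = 4: 15, 18, 23 → 3
r = 8: 15, 18, 23 → 3
r = 24: none → 0
r = 27: none → 0
r = 34: none → 0
Cross-inversions: 4 + 3 + 3 + 0 + 0 + 0 = 10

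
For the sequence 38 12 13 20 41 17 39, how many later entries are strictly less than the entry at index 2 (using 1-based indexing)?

The element at index 2 is 12.
Elements after it: 13, 20, 41, 17, 39
None of them are smaller than 12.

0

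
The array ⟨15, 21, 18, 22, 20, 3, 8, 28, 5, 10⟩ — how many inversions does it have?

Element-by-element contributions:
15 → 3, 8, 5, 10 → 4
21 → 18, 20, 3, 8, 5, 10 → 6
18 → 3, 8, 5, 10 → 4
22 → 20, 3, 8, 5, 10 → 5
20 → 3, 8, 5, 10 → 4
3 → none → 0
8 → 5 → 1
28 → 5, 10 → 2
5 → none → 0
10 → none → 0
Sum: 4 + 6 + 4 + 5 + 4 + 0 + 1 + 2 + 0 + 0 = 26

There are 26 inversions.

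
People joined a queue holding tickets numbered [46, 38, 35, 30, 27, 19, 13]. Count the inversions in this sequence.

Element-by-element contributions:
46 → 38, 35, 30, 27, 19, 13 → 6
38 → 35, 30, 27, 19, 13 → 5
35 → 30, 27, 19, 13 → 4
30 → 27, 19, 13 → 3
27 → 19, 13 → 2
19 → 13 → 1
13 → none → 0
Sum: 6 + 5 + 4 + 3 + 2 + 1 + 0 = 21

There are 21 inversions.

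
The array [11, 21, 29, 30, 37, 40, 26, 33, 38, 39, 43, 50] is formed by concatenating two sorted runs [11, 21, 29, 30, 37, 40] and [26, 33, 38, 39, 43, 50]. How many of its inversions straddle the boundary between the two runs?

8

For each element r of the right run, count left-run elements greater than r:
r = 26: 29, 30, 37, 40 → 4
r = 33: 37, 40 → 2
r = 38: 40 → 1
r = 39: 40 → 1
r = 43: none → 0
r = 50: none → 0
Cross-inversions: 4 + 2 + 1 + 1 + 0 + 0 = 8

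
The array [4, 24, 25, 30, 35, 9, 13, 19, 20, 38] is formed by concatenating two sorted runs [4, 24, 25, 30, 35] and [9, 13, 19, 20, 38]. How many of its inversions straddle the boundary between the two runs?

Split inversions: 16

For each element r of the right run, count left-run elements greater than r:
r = 9: 24, 25, 30, 35 → 4
r = 13: 24, 25, 30, 35 → 4
r = 19: 24, 25, 30, 35 → 4
r = 20: 24, 25, 30, 35 → 4
r = 38: none → 0
Cross-inversions: 4 + 4 + 4 + 4 + 0 = 16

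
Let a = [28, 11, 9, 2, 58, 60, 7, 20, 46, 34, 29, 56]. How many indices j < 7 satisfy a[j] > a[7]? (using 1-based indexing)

The element at index 7 is 7.
Elements before it: 28, 11, 9, 2, 58, 60
Those larger than 7: 28, 11, 9, 58, 60

5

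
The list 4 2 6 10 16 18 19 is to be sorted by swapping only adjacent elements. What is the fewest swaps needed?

Minimum adjacent swaps = number of inversions (each swap of adjacent out-of-order elements removes one inversion and no swap can remove more).
Count inversions — for each element, later elements that are smaller:
4: 2 → 1
2: none → 0
6: none → 0
10: none → 0
16: none → 0
18: none → 0
19: none → 0
Total inversions: 1 + 0 + 0 + 0 + 0 + 0 + 0 = 1

1 adjacent swap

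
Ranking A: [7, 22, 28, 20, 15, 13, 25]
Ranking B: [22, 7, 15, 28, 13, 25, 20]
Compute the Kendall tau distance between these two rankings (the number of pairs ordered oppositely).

Assign each item its position (1..7) in the first ordering, then rewrite the second ordering as that position sequence:
positions: 7→1, 22→2, 28→3, 20→4, 15→5, 13→6, 25→7
second ordering as positions: [2, 1, 5, 3, 6, 7, 4]
Discordant pairs = inversions in this position sequence.
2: 1 → 1
1: 0
5: 3, 4 → 2
3: 0
6: 4 → 1
7: 4 → 1
4: 0
Total: 1 + 0 + 2 + 0 + 1 + 1 + 0 = 5

5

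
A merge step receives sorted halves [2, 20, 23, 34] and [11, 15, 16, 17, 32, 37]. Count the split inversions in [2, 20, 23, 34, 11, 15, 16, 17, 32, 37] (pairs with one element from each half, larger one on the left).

13 split inversions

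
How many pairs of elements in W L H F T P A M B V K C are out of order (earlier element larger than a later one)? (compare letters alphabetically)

41

Sweep left to right; for each value list the smaller values that follow it:
W → L, H, F, T, P, A, M, B, V, K, C → 11
L → H, F, A, B, K, C → 6
H → F, A, B, C → 4
F → A, B, C → 3
T → P, A, M, B, K, C → 6
P → A, M, B, K, C → 5
A → none → 0
M → B, K, C → 3
B → none → 0
V → K, C → 2
K → C → 1
C → none → 0
Sum: 11 + 6 + 4 + 3 + 6 + 5 + 0 + 3 + 0 + 2 + 1 + 0 = 41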